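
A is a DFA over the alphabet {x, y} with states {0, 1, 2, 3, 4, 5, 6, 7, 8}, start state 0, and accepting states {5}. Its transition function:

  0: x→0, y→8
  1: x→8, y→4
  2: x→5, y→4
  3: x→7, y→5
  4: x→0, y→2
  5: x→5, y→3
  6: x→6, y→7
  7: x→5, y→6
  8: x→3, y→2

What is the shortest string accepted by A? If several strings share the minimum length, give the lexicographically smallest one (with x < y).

A breadth-first search from 0 reaches an accepting state first via the path 0 → 8 → 3 → 5 on input yxy.
No string of length < 3 is accepted (BFS exhausts all shorter strings without reaching an accepting state), and yxy is the lexicographically least accepting string of length 3.

yxy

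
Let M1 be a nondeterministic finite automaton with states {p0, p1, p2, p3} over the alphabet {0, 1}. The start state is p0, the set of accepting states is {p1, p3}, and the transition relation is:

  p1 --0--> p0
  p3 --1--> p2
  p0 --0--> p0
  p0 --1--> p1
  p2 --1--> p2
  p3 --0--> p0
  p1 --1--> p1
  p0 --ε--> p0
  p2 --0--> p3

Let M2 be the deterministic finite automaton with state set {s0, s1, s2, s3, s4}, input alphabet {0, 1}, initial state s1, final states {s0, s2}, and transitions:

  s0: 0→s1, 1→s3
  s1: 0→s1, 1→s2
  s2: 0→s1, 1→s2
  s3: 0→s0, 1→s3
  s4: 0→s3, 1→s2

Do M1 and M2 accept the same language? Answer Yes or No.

Yes

Exploring the product automaton M1 × M2 from the start pair (p0, s1), following both machines on each input symbol, reaches 2 state pairs: (p0, s1), (p1, s2).
M1 accepts in {p1, p3} and M2 accepts in {s0, s2}. In every reachable pair the two components are either both accepting — (p1, s2) — or both non-accepting, so no string is accepted by exactly one of the machines: L(M1) \ L(M2) and L(M2) \ L(M1) are both empty.
Hence every string is accepted by M1 iff it is accepted by M2, and the two languages coincide.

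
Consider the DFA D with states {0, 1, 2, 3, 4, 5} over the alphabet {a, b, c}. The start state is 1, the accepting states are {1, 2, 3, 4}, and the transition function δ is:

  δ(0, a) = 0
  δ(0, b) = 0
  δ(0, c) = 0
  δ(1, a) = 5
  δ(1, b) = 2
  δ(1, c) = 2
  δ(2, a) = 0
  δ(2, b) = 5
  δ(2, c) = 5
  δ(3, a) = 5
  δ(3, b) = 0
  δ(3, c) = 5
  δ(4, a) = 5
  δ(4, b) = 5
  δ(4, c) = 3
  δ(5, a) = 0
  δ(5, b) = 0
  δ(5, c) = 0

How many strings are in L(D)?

The useful subgraph on states {1, 2} is acyclic, so L(D) is finite; the longest accepting path visits 2 useful states, giving maximum string length 1.
Counting accepting paths from 1 by length: 1 of length 0, 2 of length 1. Total 3.

3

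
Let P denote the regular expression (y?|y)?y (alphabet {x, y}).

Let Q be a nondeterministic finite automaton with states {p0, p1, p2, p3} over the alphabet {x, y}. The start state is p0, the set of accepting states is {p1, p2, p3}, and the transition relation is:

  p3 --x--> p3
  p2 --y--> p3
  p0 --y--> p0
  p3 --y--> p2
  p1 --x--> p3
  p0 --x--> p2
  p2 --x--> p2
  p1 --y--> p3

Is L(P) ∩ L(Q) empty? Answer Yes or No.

Yes

Converting the expression P to a DFA (subset construction, then merging equivalent states) gives the minimal DFA with states {r0, r1, r2, r3}, start state r0, accepting states {r2, r3} and transitions r0: x→r1, y→r2; r1: x→r1, y→r1; r2: x→r1, y→r3; r3: x→r1, y→r1.
Exploring the product automaton P × Q from the start pair (r0, p0), following both machines on each input symbol, reaches 6 state pairs: (r0, p0), (r1, p2), (r2, p0), (r1, p3), (r3, p0), (r1, p0).
P accepts in {r2, r3} and Q accepts in {p1, p2, p3}; no reachable pair has both components accepting, so no string drives both machines to acceptance simultaneously and L(P) ∩ L(Q) = ∅.
So no string is accepted by both, and the intersection is empty.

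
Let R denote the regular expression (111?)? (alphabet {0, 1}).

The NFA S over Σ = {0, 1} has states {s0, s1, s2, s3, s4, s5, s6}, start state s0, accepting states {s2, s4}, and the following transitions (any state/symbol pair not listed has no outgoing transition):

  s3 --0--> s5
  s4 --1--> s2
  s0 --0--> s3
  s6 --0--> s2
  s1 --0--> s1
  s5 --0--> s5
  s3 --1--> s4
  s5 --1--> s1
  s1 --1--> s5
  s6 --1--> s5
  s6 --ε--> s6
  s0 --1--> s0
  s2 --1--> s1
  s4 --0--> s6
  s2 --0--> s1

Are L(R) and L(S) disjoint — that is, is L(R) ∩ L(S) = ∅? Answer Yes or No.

Converting the expression R to a DFA (subset construction, then merging equivalent states) gives the minimal DFA with states {r0, r1, r2, r3, r4}, start state r0, accepting states {r0, r3, r4} and transitions r0: 0→r1, 1→r2; r1: 0→r1, 1→r1; r2: 0→r1, 1→r3; r3: 0→r1, 1→r4; r4: 0→r1, 1→r1.
Exploring the product automaton R × S from the start pair (r0, s0), following both machines on each input symbol, reaches 11 state pairs: (r0, s0), (r1, s3), (r2, s0), (r1, s5), (r1, s4), (r3, s0), (r1, s1), (r1, s6), (r1, s2), (r4, s0), (r1, s0).
R accepts in {r0, r3, r4} and S accepts in {s2, s4}; no reachable pair has both components accepting, so no string drives both machines to acceptance simultaneously and L(R) ∩ L(S) = ∅.
So no string is accepted by both, and the intersection is empty.

Yes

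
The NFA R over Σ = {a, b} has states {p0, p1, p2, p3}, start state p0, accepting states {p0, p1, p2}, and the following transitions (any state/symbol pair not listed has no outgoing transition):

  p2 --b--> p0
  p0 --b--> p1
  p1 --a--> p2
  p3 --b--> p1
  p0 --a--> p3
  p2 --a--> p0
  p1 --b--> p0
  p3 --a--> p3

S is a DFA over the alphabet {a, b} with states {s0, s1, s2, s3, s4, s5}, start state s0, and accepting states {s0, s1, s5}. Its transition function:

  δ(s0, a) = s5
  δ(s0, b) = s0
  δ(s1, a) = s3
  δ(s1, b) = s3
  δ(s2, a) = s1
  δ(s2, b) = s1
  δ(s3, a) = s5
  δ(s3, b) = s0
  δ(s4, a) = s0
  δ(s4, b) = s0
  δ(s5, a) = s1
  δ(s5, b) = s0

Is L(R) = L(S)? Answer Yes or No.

No

The string aab is accepted by R but rejected by S.
So L(R) ≠ L(S).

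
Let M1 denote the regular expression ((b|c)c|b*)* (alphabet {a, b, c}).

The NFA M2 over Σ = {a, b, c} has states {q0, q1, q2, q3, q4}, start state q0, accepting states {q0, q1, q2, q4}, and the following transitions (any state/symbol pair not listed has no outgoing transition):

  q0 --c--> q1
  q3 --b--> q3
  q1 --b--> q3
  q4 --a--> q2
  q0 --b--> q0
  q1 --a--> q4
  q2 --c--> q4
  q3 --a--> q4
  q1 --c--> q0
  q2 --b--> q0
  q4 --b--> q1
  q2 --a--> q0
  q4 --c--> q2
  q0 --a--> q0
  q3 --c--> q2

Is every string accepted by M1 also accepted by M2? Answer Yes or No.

No

The string bcb is in L(M1) but not in L(M2).
So L(M1) ⊄ L(M2).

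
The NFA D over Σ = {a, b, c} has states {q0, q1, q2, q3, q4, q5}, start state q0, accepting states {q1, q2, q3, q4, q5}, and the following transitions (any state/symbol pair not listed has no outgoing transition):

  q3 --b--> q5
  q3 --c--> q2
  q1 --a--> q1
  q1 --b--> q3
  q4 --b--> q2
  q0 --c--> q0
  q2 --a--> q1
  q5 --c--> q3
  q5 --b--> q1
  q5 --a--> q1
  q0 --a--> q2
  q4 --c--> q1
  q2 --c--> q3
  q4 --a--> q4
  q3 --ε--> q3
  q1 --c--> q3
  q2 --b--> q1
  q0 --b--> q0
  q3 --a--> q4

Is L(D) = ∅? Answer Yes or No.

The string a is accepted: the run q0 → q2 ends in the accepting state q2.
Since at least one string is accepted, L(D) is not empty.

No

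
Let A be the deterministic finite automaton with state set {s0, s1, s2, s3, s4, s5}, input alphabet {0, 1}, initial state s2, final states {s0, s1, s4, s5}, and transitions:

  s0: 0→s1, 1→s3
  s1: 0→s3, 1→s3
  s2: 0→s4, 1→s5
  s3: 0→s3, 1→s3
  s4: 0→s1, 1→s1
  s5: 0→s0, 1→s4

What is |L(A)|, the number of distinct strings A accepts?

9

The useful subgraph on states {s0, s1, s2, s4, s5} is acyclic, so L(A) is finite; the longest accepting path visits 4 useful states, giving maximum string length 3.
Counting accepting paths from s2 by length: 2 of length 1, 4 of length 2, 3 of length 3. Total 9.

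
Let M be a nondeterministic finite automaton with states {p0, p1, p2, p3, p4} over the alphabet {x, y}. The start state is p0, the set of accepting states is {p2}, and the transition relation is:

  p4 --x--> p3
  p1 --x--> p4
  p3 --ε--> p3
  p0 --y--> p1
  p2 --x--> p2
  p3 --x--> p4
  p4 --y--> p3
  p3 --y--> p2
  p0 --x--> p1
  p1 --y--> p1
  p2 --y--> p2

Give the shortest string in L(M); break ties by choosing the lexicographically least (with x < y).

xxxy

A breadth-first search from p0 reaches an accepting state first via the path p0 → p1 → p4 → p3 → p2 on input xxxy.
No string of length < 4 is accepted (BFS exhausts all shorter strings without reaching an accepting state), and xxxy is the lexicographically least accepting string of length 4.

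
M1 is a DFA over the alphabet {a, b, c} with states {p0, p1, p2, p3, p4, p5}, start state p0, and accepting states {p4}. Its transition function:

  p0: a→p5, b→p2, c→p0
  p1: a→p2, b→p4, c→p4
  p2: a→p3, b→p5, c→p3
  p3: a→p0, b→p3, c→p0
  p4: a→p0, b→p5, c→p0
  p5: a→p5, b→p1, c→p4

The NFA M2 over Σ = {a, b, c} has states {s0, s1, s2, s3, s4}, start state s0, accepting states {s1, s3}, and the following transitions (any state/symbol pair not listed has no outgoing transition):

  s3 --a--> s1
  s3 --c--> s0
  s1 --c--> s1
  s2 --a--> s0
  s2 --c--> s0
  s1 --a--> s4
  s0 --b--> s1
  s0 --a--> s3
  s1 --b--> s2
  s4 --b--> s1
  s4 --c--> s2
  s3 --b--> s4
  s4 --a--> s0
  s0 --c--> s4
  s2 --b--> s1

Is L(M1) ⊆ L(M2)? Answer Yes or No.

The string ac is in L(M1) but not in L(M2).
So L(M1) ⊄ L(M2).

No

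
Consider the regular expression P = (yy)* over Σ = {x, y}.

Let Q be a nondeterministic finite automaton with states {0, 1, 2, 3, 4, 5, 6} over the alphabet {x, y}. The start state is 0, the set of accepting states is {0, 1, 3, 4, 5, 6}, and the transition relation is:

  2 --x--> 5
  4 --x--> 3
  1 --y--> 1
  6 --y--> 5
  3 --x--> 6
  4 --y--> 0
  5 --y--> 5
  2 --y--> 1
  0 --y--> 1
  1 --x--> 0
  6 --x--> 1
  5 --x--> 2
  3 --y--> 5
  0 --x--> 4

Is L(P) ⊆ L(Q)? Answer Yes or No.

Converting the expression P to a DFA (subset construction, then merging equivalent states) gives the minimal DFA with states {p0, p1, p2}, start state p0, accepting states {p0} and transitions p0: x→p1, y→p2; p1: x→p1, y→p1; p2: x→p1, y→p0.
Exploring the product automaton P × Q from the start pair (p0, 0), following both machines on each input symbol, reaches 10 state pairs: (p0, 0), (p1, 4), (p2, 1), (p1, 3), (p1, 0), (p0, 1), (p1, 6), (p1, 5), (p1, 1), (p1, 2).
P accepts in {p0} and Q accepts in {0, 1, 3, 4, 5, 6}. The reachable pairs whose P-component is accepting are (p0, 0), (p0, 1); in each of them the Q-component is accepting too, so the product for L(P) \ L(Q) (P-component accepting, Q-component rejecting) has no reachable accepting pair and the difference is empty.
Hence every string in L(P) is also in L(Q).

Yes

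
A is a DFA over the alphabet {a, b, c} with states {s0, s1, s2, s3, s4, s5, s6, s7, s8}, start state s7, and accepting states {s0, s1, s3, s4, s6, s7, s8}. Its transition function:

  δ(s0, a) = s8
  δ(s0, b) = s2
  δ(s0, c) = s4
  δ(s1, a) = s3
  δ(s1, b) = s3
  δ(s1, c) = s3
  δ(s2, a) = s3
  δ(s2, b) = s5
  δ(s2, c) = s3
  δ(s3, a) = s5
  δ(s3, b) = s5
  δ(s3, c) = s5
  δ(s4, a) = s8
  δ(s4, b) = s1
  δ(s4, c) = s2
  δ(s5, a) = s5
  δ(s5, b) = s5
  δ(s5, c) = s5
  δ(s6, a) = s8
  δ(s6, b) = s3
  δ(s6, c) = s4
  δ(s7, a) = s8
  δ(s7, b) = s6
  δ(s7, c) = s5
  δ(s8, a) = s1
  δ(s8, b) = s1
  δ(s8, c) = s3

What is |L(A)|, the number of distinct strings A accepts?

40

The useful subgraph on states {s1, s2, s3, s4, s6, s7, s8} is acyclic, so L(A) is finite; the longest accepting path visits 6 useful states, giving maximum string length 5.
Counting accepting paths from s7 by length: 1 of length 0, 2 of length 1, 6 of length 2, 11 of length 3, 14 of length 4, 6 of length 5. Total 40.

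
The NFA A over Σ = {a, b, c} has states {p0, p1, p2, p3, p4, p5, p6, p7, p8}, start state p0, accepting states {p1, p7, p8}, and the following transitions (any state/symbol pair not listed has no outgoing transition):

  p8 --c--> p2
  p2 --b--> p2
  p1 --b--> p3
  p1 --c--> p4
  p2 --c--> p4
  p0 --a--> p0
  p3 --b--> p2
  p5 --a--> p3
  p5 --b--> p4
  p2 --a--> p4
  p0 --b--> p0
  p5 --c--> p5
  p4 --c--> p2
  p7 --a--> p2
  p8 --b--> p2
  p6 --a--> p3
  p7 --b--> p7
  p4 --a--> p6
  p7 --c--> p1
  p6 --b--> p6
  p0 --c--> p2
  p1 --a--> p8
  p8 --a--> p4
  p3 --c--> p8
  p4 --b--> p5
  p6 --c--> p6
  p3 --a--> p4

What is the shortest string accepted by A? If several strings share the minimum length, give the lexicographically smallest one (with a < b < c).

caaac

A breadth-first search from p0 reaches an accepting state first via the path p0 → p2 → p4 → p6 → p3 → p8 on input caaac.
No string of length < 5 is accepted (BFS exhausts all shorter strings without reaching an accepting state), and caaac is the lexicographically least accepting string of length 5.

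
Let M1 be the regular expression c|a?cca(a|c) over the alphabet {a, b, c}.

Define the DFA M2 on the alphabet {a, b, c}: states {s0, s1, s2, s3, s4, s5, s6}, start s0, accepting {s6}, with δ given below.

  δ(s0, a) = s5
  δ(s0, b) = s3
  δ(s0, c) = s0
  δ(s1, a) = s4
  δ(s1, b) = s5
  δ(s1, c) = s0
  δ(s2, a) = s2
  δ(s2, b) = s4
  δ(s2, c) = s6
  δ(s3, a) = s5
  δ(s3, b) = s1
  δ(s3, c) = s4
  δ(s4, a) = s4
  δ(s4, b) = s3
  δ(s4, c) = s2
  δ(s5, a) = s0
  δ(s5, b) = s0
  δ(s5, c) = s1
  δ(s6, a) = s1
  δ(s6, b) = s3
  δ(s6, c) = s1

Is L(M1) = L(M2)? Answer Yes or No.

No

The string c is accepted by M1 but rejected by M2.
So L(M1) ≠ L(M2).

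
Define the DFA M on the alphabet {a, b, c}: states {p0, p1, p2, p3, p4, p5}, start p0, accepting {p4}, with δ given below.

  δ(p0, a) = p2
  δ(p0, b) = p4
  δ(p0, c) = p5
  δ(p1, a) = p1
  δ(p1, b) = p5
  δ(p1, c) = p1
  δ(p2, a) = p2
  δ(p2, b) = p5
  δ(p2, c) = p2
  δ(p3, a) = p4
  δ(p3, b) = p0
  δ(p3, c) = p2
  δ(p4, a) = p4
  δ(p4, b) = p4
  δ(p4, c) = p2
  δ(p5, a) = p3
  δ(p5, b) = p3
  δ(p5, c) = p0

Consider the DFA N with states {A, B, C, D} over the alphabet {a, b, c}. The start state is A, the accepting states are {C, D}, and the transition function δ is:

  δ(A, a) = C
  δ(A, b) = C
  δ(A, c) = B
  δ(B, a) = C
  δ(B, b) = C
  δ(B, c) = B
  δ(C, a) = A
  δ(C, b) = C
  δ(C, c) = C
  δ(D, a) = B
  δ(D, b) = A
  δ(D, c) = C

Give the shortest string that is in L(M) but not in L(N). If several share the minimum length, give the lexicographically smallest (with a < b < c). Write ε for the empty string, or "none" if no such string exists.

The string ba is accepted by M but not by N.
No shorter string lies in the difference, and ba is the lexicographically first length-2 string in L(M) \ L(N).

ba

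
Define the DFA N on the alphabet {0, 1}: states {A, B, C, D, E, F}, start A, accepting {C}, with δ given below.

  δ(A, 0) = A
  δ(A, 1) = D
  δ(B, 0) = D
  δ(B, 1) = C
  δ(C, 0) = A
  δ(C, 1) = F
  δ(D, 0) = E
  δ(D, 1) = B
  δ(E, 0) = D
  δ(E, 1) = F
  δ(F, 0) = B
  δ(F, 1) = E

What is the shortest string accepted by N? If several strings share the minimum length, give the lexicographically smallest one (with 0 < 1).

A breadth-first search from A reaches an accepting state first via the path A → D → B → C on input 111.
No string of length < 3 is accepted (BFS exhausts all shorter strings without reaching an accepting state), and 111 is the lexicographically least accepting string of length 3.

111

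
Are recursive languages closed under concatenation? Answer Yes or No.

Yes

For an input of length n, try each of the n+1 split points, running the decider for L₁ on the prefix and the decider for L₂ on the suffix; accept if some split succeeds. Finitely many halting sub-runs, so this decides L₁L₂.
So the recursive languages are closed under concatenation.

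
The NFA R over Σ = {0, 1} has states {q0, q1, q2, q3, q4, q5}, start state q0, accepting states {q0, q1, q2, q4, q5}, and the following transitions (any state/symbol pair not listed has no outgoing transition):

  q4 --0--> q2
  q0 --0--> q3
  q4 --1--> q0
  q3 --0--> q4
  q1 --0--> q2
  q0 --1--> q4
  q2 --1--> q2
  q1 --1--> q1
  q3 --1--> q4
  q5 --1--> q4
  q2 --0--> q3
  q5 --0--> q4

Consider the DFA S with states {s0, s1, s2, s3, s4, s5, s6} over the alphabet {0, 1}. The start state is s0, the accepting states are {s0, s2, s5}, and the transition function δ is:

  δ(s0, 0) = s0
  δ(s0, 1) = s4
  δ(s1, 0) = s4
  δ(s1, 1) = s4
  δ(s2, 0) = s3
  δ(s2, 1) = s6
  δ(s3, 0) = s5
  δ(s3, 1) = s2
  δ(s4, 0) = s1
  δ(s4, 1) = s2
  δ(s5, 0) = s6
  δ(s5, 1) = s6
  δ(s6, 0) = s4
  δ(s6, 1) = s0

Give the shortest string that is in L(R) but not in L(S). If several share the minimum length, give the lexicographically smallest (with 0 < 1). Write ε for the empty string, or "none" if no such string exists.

1

The string 1 is accepted by R but not by S.
No shorter string lies in the difference, and 1 is the lexicographically first length-1 string in L(R) \ L(S).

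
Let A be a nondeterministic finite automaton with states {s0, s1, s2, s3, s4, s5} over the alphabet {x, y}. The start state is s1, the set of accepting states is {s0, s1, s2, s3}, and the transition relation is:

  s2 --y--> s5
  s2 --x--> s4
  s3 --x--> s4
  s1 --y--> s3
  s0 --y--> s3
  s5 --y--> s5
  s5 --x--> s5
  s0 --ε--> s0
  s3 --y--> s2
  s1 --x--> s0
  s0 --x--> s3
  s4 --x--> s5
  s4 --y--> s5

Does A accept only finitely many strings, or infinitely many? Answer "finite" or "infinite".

The useful states (reachable from s1 and able to reach an accepting state) are {s0, s1, s2, s3}.
Restricted to these states the transition graph has no cycle, so every accepting path has bounded length and L is finite.

finite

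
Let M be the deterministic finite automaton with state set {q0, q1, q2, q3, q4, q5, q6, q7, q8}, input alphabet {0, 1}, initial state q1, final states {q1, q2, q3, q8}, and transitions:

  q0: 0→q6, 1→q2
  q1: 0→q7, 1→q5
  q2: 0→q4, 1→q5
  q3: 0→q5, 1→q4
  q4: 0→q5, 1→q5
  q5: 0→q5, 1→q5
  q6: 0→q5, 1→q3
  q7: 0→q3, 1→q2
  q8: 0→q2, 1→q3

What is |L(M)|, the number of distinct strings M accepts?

3

The useful subgraph on states {q1, q2, q3, q7} is acyclic, so L(M) is finite; the longest accepting path visits 3 useful states, giving maximum string length 2.
Counting accepting paths from q1 by length: 1 of length 0, 2 of length 2. Total 3.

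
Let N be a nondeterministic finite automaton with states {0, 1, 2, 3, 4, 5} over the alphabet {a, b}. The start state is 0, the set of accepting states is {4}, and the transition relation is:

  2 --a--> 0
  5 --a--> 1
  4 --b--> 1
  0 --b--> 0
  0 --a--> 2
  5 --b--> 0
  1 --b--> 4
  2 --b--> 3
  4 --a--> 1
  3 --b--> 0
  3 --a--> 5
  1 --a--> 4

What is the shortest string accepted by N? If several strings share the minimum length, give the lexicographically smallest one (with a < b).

A breadth-first search from 0 reaches an accepting state first via the path 0 → 2 → 3 → 5 → 1 → 4 on input abaaa.
No string of length < 5 is accepted (BFS exhausts all shorter strings without reaching an accepting state), and abaaa is the lexicographically least accepting string of length 5.

abaaa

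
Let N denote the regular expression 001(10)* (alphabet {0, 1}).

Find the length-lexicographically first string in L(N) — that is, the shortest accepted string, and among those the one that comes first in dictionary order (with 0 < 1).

By inspection of the expression, no string of length less than 3 matches, and 001 is the lexicographically first match of length 3.

001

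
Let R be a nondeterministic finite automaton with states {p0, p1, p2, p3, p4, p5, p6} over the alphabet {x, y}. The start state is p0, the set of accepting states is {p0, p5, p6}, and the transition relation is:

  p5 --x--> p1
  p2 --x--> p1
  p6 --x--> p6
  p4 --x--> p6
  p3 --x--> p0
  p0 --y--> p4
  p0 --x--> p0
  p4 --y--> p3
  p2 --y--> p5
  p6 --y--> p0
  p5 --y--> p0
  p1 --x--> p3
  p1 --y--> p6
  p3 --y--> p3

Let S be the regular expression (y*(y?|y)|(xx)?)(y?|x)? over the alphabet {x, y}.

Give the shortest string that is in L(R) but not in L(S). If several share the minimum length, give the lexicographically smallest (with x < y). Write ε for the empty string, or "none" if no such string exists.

The string xyx is accepted by R but not by S.
No shorter string lies in the difference, and xyx is the lexicographically first length-3 string in L(R) \ L(S).

xyx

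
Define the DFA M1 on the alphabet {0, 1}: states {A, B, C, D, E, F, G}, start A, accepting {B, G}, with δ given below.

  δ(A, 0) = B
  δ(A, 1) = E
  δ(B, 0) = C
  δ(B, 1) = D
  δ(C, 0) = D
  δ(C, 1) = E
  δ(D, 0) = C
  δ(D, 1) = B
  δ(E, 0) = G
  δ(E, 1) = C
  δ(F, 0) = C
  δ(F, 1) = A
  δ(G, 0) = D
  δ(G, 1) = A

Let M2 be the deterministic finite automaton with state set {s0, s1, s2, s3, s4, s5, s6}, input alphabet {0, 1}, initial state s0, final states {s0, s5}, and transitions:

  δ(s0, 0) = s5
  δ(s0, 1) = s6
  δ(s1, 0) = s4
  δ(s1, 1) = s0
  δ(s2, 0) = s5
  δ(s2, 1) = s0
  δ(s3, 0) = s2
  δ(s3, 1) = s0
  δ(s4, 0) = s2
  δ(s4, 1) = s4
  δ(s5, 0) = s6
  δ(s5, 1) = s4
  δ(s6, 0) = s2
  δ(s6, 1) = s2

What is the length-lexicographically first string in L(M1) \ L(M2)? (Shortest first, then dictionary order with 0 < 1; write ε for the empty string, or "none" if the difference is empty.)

The string 10 is accepted by M1 but not by M2.
No shorter string lies in the difference, and 10 is the lexicographically first length-2 string in L(M1) \ L(M2).

10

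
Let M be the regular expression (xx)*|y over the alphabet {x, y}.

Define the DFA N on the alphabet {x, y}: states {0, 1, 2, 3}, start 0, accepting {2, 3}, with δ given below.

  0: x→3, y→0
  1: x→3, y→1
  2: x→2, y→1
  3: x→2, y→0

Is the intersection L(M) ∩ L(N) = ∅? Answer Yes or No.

The string xx is accepted by both M and N.
Hence L(M) ∩ L(N) ≠ ∅.

No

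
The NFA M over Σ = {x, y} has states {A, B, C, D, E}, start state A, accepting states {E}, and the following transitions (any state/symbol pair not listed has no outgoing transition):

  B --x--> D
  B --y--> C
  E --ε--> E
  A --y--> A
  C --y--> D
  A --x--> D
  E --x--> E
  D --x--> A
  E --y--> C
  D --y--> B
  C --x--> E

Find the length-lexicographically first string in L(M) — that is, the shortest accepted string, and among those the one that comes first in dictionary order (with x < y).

A breadth-first search from A reaches an accepting state first via the path A → D → B → C → E on input xyyx.
No string of length < 4 is accepted (BFS exhausts all shorter strings without reaching an accepting state), and xyyx is the lexicographically least accepting string of length 4.

xyyx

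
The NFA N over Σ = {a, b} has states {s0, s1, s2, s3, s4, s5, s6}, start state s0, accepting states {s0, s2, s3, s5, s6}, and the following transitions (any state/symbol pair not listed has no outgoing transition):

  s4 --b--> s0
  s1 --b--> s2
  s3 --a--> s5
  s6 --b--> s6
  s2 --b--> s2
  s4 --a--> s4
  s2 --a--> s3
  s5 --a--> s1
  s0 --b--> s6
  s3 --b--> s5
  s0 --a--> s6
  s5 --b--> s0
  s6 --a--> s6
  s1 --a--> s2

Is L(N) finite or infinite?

infinite

State s6 is reachable from the start and can reach an accepting state, and it lies on the cycle s6 → s6.
Traversing that cycle any number of times yields accepted strings of unbounded length, so the language is infinite.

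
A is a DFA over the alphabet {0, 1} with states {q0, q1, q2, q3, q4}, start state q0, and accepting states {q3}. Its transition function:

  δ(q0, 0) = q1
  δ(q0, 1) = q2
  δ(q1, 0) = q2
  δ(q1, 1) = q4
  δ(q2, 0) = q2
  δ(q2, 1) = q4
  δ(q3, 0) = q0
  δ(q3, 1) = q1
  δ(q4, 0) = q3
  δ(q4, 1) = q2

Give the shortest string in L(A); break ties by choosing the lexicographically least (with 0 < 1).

010

A breadth-first search from q0 reaches an accepting state first via the path q0 → q1 → q4 → q3 on input 010.
No string of length < 3 is accepted (BFS exhausts all shorter strings without reaching an accepting state), and 010 is the lexicographically least accepting string of length 3.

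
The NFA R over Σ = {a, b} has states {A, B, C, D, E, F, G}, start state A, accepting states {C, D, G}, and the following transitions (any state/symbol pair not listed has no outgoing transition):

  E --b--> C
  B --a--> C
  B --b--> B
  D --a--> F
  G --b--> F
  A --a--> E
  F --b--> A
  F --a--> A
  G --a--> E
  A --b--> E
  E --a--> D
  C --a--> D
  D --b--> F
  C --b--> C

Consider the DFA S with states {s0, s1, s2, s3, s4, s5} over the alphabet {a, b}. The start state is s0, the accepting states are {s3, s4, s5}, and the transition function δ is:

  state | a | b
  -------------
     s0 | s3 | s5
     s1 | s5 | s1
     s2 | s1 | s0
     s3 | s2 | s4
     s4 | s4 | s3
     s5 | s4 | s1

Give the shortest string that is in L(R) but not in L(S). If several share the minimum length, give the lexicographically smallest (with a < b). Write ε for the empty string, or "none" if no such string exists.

The string aa is accepted by R but not by S.
No shorter string lies in the difference, and aa is the lexicographically first length-2 string in L(R) \ L(S).

aa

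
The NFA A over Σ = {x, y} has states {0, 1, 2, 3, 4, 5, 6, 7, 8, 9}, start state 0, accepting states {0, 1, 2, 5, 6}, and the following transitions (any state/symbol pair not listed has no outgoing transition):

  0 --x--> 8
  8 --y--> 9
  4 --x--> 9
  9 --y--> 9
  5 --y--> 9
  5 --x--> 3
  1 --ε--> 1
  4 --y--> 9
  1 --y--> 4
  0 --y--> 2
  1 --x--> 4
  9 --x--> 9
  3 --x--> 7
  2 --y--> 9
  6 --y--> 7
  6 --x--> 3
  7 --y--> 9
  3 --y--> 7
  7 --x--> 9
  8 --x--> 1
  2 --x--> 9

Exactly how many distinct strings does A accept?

The useful subgraph on states {0, 1, 2, 8} is acyclic, so L(A) is finite; the longest accepting path visits 3 useful states, giving maximum string length 2.
Counting accepting paths from 0 by length: 1 of length 0, 1 of length 1, 1 of length 2. Total 3.

3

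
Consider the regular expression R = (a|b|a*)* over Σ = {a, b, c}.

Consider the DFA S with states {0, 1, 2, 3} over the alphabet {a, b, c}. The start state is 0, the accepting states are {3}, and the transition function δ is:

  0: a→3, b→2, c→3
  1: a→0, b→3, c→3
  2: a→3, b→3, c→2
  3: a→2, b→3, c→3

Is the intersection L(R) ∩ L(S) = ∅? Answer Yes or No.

No

The string a is accepted by both R and S.
Hence L(R) ∩ L(S) ≠ ∅.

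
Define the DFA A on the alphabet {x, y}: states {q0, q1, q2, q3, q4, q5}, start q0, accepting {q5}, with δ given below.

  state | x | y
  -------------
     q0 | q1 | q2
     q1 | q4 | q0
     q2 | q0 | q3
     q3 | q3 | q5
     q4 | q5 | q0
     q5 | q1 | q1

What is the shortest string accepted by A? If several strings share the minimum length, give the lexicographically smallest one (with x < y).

xxx

A breadth-first search from q0 reaches an accepting state first via the path q0 → q1 → q4 → q5 on input xxx.
No string of length < 3 is accepted (BFS exhausts all shorter strings without reaching an accepting state), and xxx is the lexicographically least accepting string of length 3.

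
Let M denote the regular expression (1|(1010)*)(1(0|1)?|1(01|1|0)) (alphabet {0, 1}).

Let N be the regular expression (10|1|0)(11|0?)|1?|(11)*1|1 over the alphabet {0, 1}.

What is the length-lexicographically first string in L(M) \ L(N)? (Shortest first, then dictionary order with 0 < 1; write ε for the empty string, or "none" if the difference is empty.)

11

The string 11 is accepted by M but not by N.
No shorter string lies in the difference, and 11 is the lexicographically first length-2 string in L(M) \ L(N).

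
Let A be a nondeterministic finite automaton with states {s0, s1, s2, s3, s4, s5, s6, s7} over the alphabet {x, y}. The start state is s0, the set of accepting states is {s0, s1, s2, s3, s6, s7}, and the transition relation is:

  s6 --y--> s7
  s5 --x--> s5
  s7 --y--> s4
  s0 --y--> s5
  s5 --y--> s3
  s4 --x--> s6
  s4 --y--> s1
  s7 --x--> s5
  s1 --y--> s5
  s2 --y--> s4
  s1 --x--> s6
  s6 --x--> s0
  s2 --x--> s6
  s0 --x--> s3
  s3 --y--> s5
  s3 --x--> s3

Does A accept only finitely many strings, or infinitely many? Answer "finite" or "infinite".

infinite

State s3 is reachable from the start and can reach an accepting state, and it lies on the cycle s3 → s3.
Traversing that cycle any number of times yields accepted strings of unbounded length, so the language is infinite.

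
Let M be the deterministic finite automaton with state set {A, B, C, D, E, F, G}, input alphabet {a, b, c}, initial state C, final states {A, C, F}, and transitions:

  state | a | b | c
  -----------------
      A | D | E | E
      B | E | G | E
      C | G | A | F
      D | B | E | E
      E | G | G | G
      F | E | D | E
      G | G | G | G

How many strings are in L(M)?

3

The useful subgraph on states {A, C, F} is acyclic, so L(M) is finite; the longest accepting path visits 2 useful states, giving maximum string length 1.
Counting accepting paths from C by length: 1 of length 0, 2 of length 1. Total 3.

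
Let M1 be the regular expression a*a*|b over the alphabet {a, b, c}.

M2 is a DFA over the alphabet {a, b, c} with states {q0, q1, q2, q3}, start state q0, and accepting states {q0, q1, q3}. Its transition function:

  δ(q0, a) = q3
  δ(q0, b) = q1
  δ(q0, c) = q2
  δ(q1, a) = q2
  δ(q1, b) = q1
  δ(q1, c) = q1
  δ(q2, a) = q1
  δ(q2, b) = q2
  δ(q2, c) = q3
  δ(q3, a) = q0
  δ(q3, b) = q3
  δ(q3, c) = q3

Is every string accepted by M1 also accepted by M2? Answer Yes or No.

Converting the expression M1 to a DFA (subset construction, then merging equivalent states) gives the minimal DFA with states {r0, r1, r2, r3}, start state r0, accepting states {r0, r1, r2} and transitions r0: a→r1, b→r2, c→r3; r1: a→r1, b→r3, c→r3; r2: a→r3, b→r3, c→r3; r3: a→r3, b→r3, c→r3.
Exploring the product automaton M1 × M2 from the start pair (r0, q0), following both machines on each input symbol, reaches 8 state pairs: (r0, q0), (r1, q3), (r2, q1), (r3, q2), (r1, q0), (r3, q3), (r3, q1), (r3, q0).
M1 accepts in {r0, r1, r2} and M2 accepts in {q0, q1, q3}. The reachable pairs whose M1-component is accepting are (r0, q0), (r1, q3), (r2, q1), (r1, q0); in each of them the M2-component is accepting too, so the product for L(M1) \ L(M2) (M1-component accepting, M2-component rejecting) has no reachable accepting pair and the difference is empty.
Hence every string in L(M1) is also in L(M2).

Yes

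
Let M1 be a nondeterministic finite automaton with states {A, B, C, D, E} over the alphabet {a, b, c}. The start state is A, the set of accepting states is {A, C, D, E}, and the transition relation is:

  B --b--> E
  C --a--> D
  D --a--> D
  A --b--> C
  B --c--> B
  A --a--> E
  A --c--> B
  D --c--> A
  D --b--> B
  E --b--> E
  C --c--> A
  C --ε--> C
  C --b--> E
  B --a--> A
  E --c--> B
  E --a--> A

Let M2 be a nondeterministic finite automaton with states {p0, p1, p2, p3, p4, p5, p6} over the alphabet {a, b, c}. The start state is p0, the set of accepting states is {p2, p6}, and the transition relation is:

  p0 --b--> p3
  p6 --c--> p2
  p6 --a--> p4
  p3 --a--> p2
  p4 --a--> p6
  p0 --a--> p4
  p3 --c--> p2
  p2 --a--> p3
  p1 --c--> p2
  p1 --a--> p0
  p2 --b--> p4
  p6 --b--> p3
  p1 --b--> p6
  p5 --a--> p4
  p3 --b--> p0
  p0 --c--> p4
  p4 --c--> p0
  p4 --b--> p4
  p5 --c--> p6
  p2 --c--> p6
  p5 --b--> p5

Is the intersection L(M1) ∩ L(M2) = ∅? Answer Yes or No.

The string aa is accepted by both M1 and M2.
Hence L(M1) ∩ L(M2) ≠ ∅.

No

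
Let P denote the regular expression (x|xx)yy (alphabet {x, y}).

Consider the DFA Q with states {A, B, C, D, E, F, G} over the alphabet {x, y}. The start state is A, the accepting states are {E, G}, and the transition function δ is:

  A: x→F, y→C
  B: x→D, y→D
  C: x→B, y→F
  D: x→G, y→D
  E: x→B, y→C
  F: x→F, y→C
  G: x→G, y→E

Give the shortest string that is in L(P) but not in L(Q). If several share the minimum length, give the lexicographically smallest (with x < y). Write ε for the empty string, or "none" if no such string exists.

xyy

The string xyy is accepted by P but not by Q.
No shorter string lies in the difference, and xyy is the lexicographically first length-3 string in L(P) \ L(Q).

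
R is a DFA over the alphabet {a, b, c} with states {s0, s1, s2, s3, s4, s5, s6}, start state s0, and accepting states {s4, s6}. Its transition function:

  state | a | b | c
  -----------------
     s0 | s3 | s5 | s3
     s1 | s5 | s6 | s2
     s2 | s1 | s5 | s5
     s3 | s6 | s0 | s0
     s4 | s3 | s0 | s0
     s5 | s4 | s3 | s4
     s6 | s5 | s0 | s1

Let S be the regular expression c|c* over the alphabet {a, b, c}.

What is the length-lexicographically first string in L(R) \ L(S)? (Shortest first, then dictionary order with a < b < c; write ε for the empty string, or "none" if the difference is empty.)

The string aa is accepted by R but not by S.
No shorter string lies in the difference, and aa is the lexicographically first length-2 string in L(R) \ L(S).

aa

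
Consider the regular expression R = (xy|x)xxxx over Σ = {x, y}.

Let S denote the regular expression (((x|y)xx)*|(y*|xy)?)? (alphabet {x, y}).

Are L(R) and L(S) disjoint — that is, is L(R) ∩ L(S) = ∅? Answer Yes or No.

Yes

Converting the expression R to a DFA (subset construction, then merging equivalent states) gives the minimal DFA with states {r0, r1, r2, r3, r4, r5, r6, r7}, start state r0, accepting states {r7} and transitions r0: x→r1, y→r2; r1: x→r3, y→r4; r2: x→r2, y→r2; r3: x→r5, y→r2; r4: x→r3, y→r2; r5: x→r6, y→r2; r6: x→r7, y→r2; r7: x→r2, y→r2.
Converting the expression S to a DFA (subset construction, then merging equivalent states) gives the minimal DFA with states {s0, s1, s2, s3, s4, s5, s6, s7, s8}, start state s0, accepting states {s0, s2, s4, s5, s6} and transitions s0: x→s1, y→s2; s1: x→s3, y→s4; s2: x→s3, y→s5; s3: x→s6, y→s7; s4: x→s7, y→s7; s5: x→s7, y→s5; s6: x→s8, y→s8; s7: x→s7, y→s7; s8: x→s3, y→s7.
Exploring the product automaton R × S from the start pair (r0, s0), following both machines on each input symbol, reaches 17 state pairs: (r0, s0), (r1, s1), (r2, s2), (r3, s3), (r4, s4), (r2, s3), (r2, s5), (r5, s6), (r2, s7), (r3, s7), (r2, s6), (r6, s8), (r2, s8), (r5, s7), (r7, s3), (r6, s7), (r7, s7).
R accepts in {r7} and S accepts in {s0, s2, s4, s5, s6}; no reachable pair has both components accepting, so no string drives both machines to acceptance simultaneously and L(R) ∩ L(S) = ∅.
So no string is accepted by both, and the intersection is empty.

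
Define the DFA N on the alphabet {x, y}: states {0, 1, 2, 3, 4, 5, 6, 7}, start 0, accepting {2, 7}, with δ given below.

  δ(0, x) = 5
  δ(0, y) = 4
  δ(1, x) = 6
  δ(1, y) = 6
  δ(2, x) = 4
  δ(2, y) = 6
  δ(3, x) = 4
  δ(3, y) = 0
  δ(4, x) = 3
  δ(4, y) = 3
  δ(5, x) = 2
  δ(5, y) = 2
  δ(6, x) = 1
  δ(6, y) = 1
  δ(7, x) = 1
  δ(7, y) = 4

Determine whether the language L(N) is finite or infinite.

infinite

State 0 is reachable from the start and can reach an accepting state, and it lies on the cycle 0 → 4 → 3 → 0.
Traversing that cycle any number of times yields accepted strings of unbounded length, so the language is infinite.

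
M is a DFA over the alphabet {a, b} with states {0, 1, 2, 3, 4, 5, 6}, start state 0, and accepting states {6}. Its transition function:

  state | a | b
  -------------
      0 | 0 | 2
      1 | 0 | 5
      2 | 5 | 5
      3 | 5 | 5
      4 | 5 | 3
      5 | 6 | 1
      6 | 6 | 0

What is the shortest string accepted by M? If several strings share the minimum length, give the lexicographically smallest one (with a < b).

A breadth-first search from 0 reaches an accepting state first via the path 0 → 2 → 5 → 6 on input baa.
No string of length < 3 is accepted (BFS exhausts all shorter strings without reaching an accepting state), and baa is the lexicographically least accepting string of length 3.

baa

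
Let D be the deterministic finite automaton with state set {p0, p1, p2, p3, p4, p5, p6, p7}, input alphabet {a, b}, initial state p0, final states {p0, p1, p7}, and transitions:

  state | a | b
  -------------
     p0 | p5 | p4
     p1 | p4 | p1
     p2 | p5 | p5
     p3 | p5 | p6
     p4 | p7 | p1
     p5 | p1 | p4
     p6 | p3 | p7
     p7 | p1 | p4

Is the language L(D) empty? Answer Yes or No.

No

The empty string ε is accepted: the run p0 ends in the accepting state p0.
Since at least one string is accepted, L(D) is not empty.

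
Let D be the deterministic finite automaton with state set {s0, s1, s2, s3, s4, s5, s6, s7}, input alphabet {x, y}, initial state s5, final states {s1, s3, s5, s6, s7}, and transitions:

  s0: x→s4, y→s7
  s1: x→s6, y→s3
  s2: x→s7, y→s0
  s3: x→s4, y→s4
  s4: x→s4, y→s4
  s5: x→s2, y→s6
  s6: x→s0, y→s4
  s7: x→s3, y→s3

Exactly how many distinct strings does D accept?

11

The useful subgraph on states {s0, s2, s3, s5, s6, s7} is acyclic, so L(D) is finite; the longest accepting path visits 5 useful states, giving maximum string length 4.
Counting accepting paths from s5 by length: 1 of length 0, 1 of length 1, 1 of length 2, 4 of length 3, 4 of length 4. Total 11.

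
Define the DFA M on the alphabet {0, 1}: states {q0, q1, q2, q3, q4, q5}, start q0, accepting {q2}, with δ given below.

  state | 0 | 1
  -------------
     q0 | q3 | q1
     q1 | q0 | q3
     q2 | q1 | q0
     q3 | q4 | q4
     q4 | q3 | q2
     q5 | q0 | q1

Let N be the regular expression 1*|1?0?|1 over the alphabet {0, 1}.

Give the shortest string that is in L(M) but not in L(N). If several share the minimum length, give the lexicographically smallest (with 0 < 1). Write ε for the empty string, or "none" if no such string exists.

The string 001 is accepted by M but not by N.
No shorter string lies in the difference, and 001 is the lexicographically first length-3 string in L(M) \ L(N).

001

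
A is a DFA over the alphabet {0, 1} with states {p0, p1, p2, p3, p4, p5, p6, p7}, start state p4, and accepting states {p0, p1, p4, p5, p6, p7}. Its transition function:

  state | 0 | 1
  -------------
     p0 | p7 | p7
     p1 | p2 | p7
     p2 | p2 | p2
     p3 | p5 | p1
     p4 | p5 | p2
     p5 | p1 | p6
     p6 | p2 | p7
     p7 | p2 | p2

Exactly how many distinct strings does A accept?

The useful subgraph on states {p1, p4, p5, p6, p7} is acyclic, so L(A) is finite; the longest accepting path visits 4 useful states, giving maximum string length 3.
Counting accepting paths from p4 by length: 1 of length 0, 1 of length 1, 2 of length 2, 2 of length 3. Total 6.

6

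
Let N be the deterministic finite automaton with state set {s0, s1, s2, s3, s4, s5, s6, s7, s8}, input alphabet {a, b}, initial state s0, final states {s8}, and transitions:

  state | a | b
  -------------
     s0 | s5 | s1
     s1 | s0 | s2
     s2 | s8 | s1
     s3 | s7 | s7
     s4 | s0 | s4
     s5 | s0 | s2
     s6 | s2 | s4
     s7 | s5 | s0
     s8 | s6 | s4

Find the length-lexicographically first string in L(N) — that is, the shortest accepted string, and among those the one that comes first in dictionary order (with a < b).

aba

A breadth-first search from s0 reaches an accepting state first via the path s0 → s5 → s2 → s8 on input aba.
No string of length < 3 is accepted (BFS exhausts all shorter strings without reaching an accepting state), and aba is the lexicographically least accepting string of length 3.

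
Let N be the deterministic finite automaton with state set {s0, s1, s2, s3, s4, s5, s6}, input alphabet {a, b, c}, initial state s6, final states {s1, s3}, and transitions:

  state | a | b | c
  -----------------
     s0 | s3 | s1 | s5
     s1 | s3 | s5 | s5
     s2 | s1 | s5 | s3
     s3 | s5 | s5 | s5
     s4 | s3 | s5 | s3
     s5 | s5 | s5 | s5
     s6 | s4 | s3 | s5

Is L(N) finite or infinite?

The useful states (reachable from s6 and able to reach an accepting state) are {s3, s4, s6}.
Restricted to these states the transition graph has no cycle, so every accepting path has bounded length and L is finite.

finite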